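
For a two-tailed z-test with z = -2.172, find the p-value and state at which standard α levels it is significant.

p = 2·P(Z > |-2.172|) = 2·(1 - Φ(2.172)) ≈ 0.0299. Significant at α = 0.1; Significant at α = 0.05.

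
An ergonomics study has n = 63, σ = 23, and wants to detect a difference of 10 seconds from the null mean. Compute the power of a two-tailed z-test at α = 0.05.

SE = σ/√n = 23/√63 = 2.898. Non-centrality λ = d/SE = 10/2.898 = 3.451. Power ≈ Φ(λ - z_{α/2}) = Φ(3.451 - 1.96) = Φ(1.491) = 0.932.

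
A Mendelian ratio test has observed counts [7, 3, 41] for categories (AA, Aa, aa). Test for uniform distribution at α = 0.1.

Expected = 17 each. χ² = Σ(O-E)²/E = 51.294. df = 2, critical value = 4.605. Reject H₀.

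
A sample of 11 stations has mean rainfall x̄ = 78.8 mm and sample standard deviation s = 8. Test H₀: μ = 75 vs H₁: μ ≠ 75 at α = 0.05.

t = (x̄ - μ₀)/(s/√n) = (78.8 - 75)/(8/√11) = 1.575. df = 10, critical t = ±2.228. Fail to reject H₀.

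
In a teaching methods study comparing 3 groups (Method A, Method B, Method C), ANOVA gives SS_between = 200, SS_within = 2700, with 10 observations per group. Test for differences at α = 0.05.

df_between = 2, df_within = 27. F = MS_between/MS_within = 100.0/100.0 = 1.0. F_crit ≈ 3.354. Fail to reject H₀.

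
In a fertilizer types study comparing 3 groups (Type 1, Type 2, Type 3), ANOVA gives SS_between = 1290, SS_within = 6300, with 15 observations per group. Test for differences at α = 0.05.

df_between = 2, df_within = 42. F = MS_between/MS_within = 645.0/150.0 = 4.3. F_crit ≈ 3.22. Reject H₀. At least one mean differs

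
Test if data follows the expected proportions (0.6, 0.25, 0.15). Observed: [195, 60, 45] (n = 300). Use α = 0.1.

Expected: [180.0, 75.0, 45.0]. χ² = 4.25. df = 2, critical = 4.605. Fail to reject H₀.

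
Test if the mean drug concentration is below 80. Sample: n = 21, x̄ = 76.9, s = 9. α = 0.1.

t = (76.9 - 80)/(9/√21) = -1.578, df = 20. Critical t = -1.325. Reject H₀.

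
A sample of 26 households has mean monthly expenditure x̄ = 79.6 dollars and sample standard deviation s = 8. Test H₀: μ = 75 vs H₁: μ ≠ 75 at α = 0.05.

t = (x̄ - μ₀)/(s/√n) = (79.6 - 75)/(8/√26) = 2.932. df = 25, critical t = ±2.06. Reject H₀.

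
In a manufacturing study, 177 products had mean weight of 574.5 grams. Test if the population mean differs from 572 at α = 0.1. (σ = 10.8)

z = (x̄ - μ₀)/(σ/√n) = (574.5 - 572)/(10.8/√177) = 3.08. Critical value: ±1.645. Since |3.08| > 1.645, Reject H₀.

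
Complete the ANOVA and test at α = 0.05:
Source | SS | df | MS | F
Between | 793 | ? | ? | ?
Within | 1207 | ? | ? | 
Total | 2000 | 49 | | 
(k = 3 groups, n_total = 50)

df_between = 2, df_within = 47. MS_between = 396.5, MS_within = 25.68. F = 15.44, F_crit ≈ 3.195. Reject H₀.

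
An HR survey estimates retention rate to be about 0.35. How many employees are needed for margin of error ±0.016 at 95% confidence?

n = z²p(1-p)/E² = 1.96²×0.35×0.65/0.016² = 3413.9 → n = 3414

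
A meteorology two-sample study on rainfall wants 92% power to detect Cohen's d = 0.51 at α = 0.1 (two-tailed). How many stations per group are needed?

z_{α/2} = 1.645, z_β = Φ⁻¹(0.92) = 1.405. For medium effect (d = 0.51): n per group = 2(z_{α/2} + z_β)²/d² = 2(1.645 + 1.405)²/0.51² = 71.5 → 72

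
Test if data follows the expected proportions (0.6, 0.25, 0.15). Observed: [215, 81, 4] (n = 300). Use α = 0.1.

Expected: [180.0, 75.0, 45.0]. χ² = 44.641. df = 2, critical = 4.605. Reject H₀.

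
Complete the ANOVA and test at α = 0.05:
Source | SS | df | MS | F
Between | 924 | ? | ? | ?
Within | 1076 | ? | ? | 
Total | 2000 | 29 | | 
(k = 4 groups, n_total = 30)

df_between = 3, df_within = 26. MS_between = 308.0, MS_within = 41.38. F = 7.442, F_crit ≈ 2.975. Reject H₀.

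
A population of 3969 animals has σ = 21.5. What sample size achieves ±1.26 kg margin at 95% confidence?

Without FPC: n₀ = (1.96×21.5/1.26)² = 1118.531. With FPC: n = n₀N/(n₀+N-1) = 872.8 → n = 873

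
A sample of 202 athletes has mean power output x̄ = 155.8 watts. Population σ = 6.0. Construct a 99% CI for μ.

CI = x̄ ± z*(σ/√n) = 155.8 ± 2.576(6.0/√202) = 155.8 ± 1.09 = (154.71, 156.89)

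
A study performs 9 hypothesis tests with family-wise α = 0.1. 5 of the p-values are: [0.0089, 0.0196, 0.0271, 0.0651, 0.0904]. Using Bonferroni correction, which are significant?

Bonferroni α = 0.1/9 = 0.01111. Significant p-values: [0.0089]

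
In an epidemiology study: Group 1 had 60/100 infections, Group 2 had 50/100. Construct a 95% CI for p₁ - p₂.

p̂₁ = 0.6, p̂₂ = 0.5. Difference = 0.1. CI = (-0.037, 0.237)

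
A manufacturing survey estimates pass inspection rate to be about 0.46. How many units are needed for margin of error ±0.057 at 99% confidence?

n = z²p(1-p)/E² = 2.576²×0.46×0.54/0.057² = 507.3 → n = 508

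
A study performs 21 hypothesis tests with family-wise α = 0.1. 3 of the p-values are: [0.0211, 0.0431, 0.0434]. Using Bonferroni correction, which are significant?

Bonferroni α = 0.1/21 = 0.00476. None of the given p-values are significant.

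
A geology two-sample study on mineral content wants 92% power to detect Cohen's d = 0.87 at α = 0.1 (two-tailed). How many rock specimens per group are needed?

z_{α/2} = 1.645, z_β = Φ⁻¹(0.92) = 1.405. For large effect (d = 0.87): n per group = 2(z_{α/2} + z_β)²/d² = 2(1.645 + 1.405)²/0.87² = 24.6 → 25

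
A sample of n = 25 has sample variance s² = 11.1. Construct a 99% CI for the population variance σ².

df = 24. χ²_{0.005} = 45.559, χ²_{0.995} = 9.886. CI for σ² = ((n-1)s²/χ²_{α/2}, (n-1)s²/χ²_{1-α/2}) = (24·11.1/45.559, 24·11.1/9.886) = (5.85, 26.95)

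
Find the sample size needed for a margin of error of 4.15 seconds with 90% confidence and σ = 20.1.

n = (z*σ/E)² = (1.645×20.1/4.15)² = 63.5 → n = 64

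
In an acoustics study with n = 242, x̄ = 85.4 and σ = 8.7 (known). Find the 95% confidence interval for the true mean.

CI = x̄ ± z*(σ/√n) = 85.4 ± 1.96(8.7/√242) = 85.4 ± 1.1 = (84.3, 86.5)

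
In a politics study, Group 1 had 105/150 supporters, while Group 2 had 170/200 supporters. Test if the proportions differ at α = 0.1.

p̂₁ = 0.7, p̂₂ = 0.85, pooled p̂ = 0.786. z = -3.384. Critical: ±1.645. Reject H₀.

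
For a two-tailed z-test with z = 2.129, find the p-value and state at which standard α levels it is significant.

p = 2·P(Z > |2.129|) = 2·(1 - Φ(2.129)) ≈ 0.0333. Significant at α = 0.1; Significant at α = 0.05.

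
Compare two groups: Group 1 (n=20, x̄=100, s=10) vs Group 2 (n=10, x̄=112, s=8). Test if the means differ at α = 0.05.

Pooled sp = 9.4. t = -3.295, df = 28. Critical t = ±2.048. Reject H₀.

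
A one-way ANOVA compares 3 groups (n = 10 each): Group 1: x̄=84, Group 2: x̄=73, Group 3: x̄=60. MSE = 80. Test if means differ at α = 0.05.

Grand mean = 72.33. SS_between = 2886.67, MS_between = 1443.33. F = 18.042, F_crit ≈ 3.354. Reject H₀.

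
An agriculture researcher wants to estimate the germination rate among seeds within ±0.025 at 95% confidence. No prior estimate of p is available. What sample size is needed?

Conservative approach: use p = 0.5 (maximizes p(1-p) = 0.25). n = z²(0.25)/E² = 1.96²×0.25/0.025² = 1536.6 → n = 1537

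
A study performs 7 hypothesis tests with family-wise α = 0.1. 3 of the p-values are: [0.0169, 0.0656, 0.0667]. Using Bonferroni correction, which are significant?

Bonferroni α = 0.1/7 = 0.01429. None of the given p-values are significant.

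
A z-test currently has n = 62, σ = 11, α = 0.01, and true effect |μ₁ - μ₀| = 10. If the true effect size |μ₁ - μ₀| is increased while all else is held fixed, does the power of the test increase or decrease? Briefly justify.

Power increases: a larger true effect increases the non-centrality λ = |μ₁ - μ₀|/(σ/√n).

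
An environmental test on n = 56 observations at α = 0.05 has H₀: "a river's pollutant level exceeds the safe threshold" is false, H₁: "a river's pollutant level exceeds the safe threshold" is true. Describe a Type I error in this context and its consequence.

Type I error: rejecting H₀ when it is true — concluding that a river's pollutant level exceeds the safe threshold when in fact it is not. Consequence: shutting down a compliant factory unnecessarily.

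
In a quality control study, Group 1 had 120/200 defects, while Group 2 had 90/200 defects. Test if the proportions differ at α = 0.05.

p̂₁ = 0.6, p̂₂ = 0.45, pooled p̂ = 0.525. z = 3.004. Critical: ±1.96. Reject H₀.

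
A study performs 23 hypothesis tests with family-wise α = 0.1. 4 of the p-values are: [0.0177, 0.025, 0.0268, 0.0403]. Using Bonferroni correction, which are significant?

Bonferroni α = 0.1/23 = 0.00435. None of the given p-values are significant.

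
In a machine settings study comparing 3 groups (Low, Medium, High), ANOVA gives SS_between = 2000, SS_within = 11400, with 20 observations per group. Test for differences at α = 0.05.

df_between = 2, df_within = 57. F = MS_between/MS_within = 1000.0/200.0 = 5.0. F_crit ≈ 3.159. Reject H₀. At least one mean differs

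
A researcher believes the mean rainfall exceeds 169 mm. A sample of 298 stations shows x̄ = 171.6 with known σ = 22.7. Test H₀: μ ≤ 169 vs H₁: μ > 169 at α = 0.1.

z = 1.977. Critical value: 1.28. Reject H₀.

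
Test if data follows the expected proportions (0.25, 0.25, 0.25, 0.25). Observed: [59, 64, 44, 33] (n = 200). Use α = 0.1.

Expected: [50.0, 50.0, 50.0, 50.0]. χ² = 12.04. df = 3, critical = 6.251. Reject H₀.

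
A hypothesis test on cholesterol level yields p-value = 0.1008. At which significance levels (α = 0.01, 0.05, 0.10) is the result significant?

p = 0.1008. Not significant at any of the given levels.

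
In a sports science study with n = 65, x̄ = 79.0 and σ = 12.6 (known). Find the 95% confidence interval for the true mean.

CI = x̄ ± z*(σ/√n) = 79.0 ± 1.96(12.6/√65) = 79.0 ± 3.06 = (75.94, 82.06)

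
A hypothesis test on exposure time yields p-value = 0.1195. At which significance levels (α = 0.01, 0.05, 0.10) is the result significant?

p = 0.1195. Not significant at any of the given levels.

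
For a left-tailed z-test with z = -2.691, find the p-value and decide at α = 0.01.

p = P(Z < -2.691) = Φ(-2.691) ≈ 0.0036. Since p < 0.01, reject H₀ (significant) at α = 0.01.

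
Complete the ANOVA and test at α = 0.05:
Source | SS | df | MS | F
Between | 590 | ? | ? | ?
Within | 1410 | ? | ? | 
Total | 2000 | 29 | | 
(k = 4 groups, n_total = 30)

df_between = 3, df_within = 26. MS_between = 196.67, MS_within = 54.23. F = 3.626, F_crit ≈ 2.975. Reject H₀.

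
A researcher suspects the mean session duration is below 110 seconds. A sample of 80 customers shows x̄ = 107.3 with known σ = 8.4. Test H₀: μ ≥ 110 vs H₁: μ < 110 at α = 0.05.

z = -2.875. Critical value: -1.645. Reject H₀.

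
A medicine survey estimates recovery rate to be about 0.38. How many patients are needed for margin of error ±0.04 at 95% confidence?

n = z²p(1-p)/E² = 1.96²×0.38×0.62/0.04² = 565.7 → n = 566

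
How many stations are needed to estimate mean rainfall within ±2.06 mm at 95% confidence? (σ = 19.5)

n = (z*σ/E)² = (1.96×19.5/2.06)² = 344.2 → n = 345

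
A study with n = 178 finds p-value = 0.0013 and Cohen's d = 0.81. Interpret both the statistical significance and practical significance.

Statistically significant (p = 0.0013 < 0.05). Cohen's d = 0.81 indicates a large effect size. Both statistical and practical significance should be considered.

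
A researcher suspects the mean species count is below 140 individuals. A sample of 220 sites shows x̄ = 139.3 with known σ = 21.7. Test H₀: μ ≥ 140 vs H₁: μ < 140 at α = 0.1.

z = -0.478. Critical value: -1.28. Fail to reject H₀.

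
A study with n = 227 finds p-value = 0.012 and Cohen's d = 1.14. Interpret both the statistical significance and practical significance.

Statistically significant (p = 0.012 < 0.05). Cohen's d = 1.14 indicates a large effect size. Both statistical and practical significance should be considered.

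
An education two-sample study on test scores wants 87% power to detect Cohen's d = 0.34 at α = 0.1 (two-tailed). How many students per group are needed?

z_{α/2} = 1.645, z_β = Φ⁻¹(0.87) = 1.126. For small effect (d = 0.34): n per group = 2(z_{α/2} + z_β)²/d² = 2(1.645 + 1.126)²/0.34² = 132.8 → 133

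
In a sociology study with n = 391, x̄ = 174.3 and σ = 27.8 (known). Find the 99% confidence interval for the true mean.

CI = x̄ ± z*(σ/√n) = 174.3 ± 2.576(27.8/√391) = 174.3 ± 3.62 = (170.68, 177.92)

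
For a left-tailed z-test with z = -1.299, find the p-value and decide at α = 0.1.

p = P(Z < -1.299) = Φ(-1.299) ≈ 0.097. Since p < 0.1, reject H₀ (significant) at α = 0.1.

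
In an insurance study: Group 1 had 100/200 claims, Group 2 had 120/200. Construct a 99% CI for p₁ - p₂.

p̂₁ = 0.5, p̂₂ = 0.6. Difference = -0.1. CI = (-0.228, 0.028)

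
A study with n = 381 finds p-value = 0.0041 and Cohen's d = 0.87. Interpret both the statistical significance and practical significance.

Statistically significant (p = 0.0041 < 0.05). Cohen's d = 0.87 indicates a large effect size. Both statistical and practical significance should be considered.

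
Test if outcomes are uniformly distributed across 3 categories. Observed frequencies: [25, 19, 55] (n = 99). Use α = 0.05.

Expected = 33 each. χ² = Σ(O-E)²/E = 22.545. df = 2, critical value = 5.991. Reject H₀.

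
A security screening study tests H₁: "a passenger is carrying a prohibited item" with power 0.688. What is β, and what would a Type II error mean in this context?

β = 1 - power = 1 - 0.688 = 0.312. A Type II error is failing to reject H₀ when H₀ is false (false negative) — here, failing to conclude that a passenger is carrying a prohibited item when in fact it is true. Consequence: letting a prohibited item through — security breach.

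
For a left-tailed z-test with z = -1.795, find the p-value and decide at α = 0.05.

p = P(Z < -1.795) = Φ(-1.795) ≈ 0.0363. Since p < 0.05, reject H₀ (significant) at α = 0.05.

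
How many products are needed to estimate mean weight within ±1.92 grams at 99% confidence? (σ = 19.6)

n = (z*σ/E)² = (2.576×19.6/1.92)² = 691.5 → n = 692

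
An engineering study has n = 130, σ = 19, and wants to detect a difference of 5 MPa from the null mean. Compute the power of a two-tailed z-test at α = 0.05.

SE = σ/√n = 19/√130 = 1.666. Non-centrality λ = d/SE = 5/1.666 = 3.0. Power ≈ Φ(λ - z_{α/2}) = Φ(3.0 - 1.96) = Φ(1.04) = 0.851.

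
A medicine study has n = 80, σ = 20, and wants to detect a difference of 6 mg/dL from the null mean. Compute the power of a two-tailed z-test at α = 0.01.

SE = σ/√n = 20/√80 = 2.236. Non-centrality λ = d/SE = 6/2.236 = 2.683. Power ≈ Φ(λ - z_{α/2}) = Φ(2.683 - 2.576) = Φ(0.107) = 0.543.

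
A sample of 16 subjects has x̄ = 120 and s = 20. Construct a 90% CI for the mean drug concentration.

CI = x̄ ± t*(s/√n) = 120 ± 1.753(20/√16) = (111.23, 128.76)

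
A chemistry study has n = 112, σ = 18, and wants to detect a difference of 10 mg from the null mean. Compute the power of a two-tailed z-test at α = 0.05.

SE = σ/√n = 18/√112 = 1.701. Non-centrality λ = d/SE = 10/1.701 = 5.879. Power ≈ Φ(λ - z_{α/2}) = Φ(5.879 - 1.96) = Φ(3.919) = 1.0.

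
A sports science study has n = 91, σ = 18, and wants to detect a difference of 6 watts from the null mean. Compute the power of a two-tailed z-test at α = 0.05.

SE = σ/√n = 18/√91 = 1.887. Non-centrality λ = d/SE = 6/1.887 = 3.18. Power ≈ Φ(λ - z_{α/2}) = Φ(3.18 - 1.96) = Φ(1.22) = 0.889.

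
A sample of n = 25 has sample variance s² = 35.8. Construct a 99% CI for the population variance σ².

df = 24. χ²_{0.005} = 45.559, χ²_{0.995} = 9.886. CI for σ² = ((n-1)s²/χ²_{α/2}, (n-1)s²/χ²_{1-α/2}) = (24·35.8/45.559, 24·35.8/9.886) = (18.86, 86.91)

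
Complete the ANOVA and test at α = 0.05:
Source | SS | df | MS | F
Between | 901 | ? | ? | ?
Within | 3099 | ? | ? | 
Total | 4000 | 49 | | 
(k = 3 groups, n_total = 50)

df_between = 2, df_within = 47. MS_between = 450.5, MS_within = 65.94. F = 6.832, F_crit ≈ 3.195. Reject H₀.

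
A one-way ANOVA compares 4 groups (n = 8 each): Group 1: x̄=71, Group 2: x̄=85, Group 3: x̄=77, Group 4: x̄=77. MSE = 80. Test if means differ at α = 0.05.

Grand mean = 77.5. SS_between = 792.0, MS_between = 264.0. F = 3.3, F_crit ≈ 2.947. Reject H₀.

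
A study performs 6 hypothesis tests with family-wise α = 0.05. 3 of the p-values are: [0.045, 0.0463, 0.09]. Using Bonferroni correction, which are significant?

Bonferroni α = 0.05/6 = 0.00833. None of the given p-values are significant.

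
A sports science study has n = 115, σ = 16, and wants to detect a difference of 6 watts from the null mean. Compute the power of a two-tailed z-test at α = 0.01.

SE = σ/√n = 16/√115 = 1.492. Non-centrality λ = d/SE = 6/1.492 = 4.021. Power ≈ Φ(λ - z_{α/2}) = Φ(4.021 - 2.576) = Φ(1.445) = 0.926.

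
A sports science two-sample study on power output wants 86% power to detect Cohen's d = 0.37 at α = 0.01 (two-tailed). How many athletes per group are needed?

z_{α/2} = 2.576, z_β = Φ⁻¹(0.86) = 1.08. For small effect (d = 0.37): n per group = 2(z_{α/2} + z_β)²/d² = 2(2.576 + 1.08)²/0.37² = 195.3 → 196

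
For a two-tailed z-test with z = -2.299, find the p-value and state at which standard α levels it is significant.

p = 2·P(Z > |-2.299|) = 2·(1 - Φ(2.299)) ≈ 0.0215. Significant at α = 0.1; Significant at α = 0.05.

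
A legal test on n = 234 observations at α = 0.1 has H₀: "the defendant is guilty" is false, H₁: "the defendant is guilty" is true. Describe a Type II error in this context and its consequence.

Type II error: failing to reject H₀ when it is false — concluding that the defendant is guilty is not supported when in fact it is. Consequence: acquitting a guilty person.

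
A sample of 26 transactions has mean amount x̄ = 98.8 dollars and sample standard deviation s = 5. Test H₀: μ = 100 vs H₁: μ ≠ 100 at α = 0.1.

t = (x̄ - μ₀)/(s/√n) = (98.8 - 100)/(5/√26) = -1.224. df = 25, critical t = ±1.708. Fail to reject H₀.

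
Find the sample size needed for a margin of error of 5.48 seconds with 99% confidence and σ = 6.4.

n = (z*σ/E)² = (2.576×6.4/5.48)² = 9.1 → n = 10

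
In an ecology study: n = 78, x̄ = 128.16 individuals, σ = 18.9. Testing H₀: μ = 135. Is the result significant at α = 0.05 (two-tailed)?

z = (128.16 - 135)/(18.9/√78) = -3.196. Since |z| > 1.96, significant at α = 0.05.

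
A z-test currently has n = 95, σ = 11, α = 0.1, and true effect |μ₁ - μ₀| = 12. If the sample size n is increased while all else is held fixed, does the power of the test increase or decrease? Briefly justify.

Power increases: a larger n shrinks the standard error σ/√n, moving the sampling distribution under H₁ further from the critical value.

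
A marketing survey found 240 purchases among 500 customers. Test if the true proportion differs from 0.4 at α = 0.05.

p̂ = 0.48, p₀ = 0.4. z = (p̂ - p₀)/√(p₀(1-p₀)/n) = 3.651. Critical: ±1.96. Reject H₀.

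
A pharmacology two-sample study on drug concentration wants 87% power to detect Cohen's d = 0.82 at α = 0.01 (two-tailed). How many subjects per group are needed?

z_{α/2} = 2.576, z_β = Φ⁻¹(0.87) = 1.126. For large effect (d = 0.82): n per group = 2(z_{α/2} + z_β)²/d² = 2(2.576 + 1.126)²/0.82² = 40.8 → 41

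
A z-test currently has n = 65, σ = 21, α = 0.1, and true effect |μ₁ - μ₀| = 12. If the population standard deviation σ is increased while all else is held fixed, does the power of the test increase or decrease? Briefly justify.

Power decreases: a larger σ inflates the standard error σ/√n, pulling the sampling distribution under H₁ back toward the critical value.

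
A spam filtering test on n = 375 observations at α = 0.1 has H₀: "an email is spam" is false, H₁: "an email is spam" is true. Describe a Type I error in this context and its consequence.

Type I error: rejecting H₀ when it is true — concluding that an email is spam when in fact it is not. Consequence: a legitimate email is sent to the spam folder and the user misses it.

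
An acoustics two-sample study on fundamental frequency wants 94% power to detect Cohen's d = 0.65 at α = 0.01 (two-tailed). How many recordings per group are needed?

z_{α/2} = 2.576, z_β = Φ⁻¹(0.94) = 1.555. For medium effect (d = 0.65): n per group = 2(z_{α/2} + z_β)²/d² = 2(2.576 + 1.555)²/0.65² = 80.8 → 81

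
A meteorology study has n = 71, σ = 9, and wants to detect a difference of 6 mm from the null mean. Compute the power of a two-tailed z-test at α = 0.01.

SE = σ/√n = 9/√71 = 1.068. Non-centrality λ = d/SE = 6/1.068 = 5.617. Power ≈ Φ(λ - z_{α/2}) = Φ(5.617 - 2.576) = Φ(3.041) = 0.999.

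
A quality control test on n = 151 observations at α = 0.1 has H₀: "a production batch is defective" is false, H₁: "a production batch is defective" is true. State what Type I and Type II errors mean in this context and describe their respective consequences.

Type I (false positive): concluding that a production batch is defective when it is not — scrapping a good batch — wasted material and cost for no reason. Type II (false negative): failing to conclude that a production batch is defective when it is — shipping a defective batch — faulty products reach customers. Which is costlier depends on domain priorities and is a judgement call rather than a statistical fact.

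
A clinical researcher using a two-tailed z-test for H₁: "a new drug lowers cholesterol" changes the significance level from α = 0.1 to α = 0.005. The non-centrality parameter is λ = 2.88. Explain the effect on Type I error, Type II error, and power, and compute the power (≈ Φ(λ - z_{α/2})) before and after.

Decreasing α from 0.1 to 0.005:
• Type I error rate decreases (α is the Type I rate by definition).
• Critical value moves from z_{α/2} = 1.645 to 2.807, so power = Φ(λ - z_{α/2}) goes from Φ(2.88 - 1.645) = 0.892 to Φ(2.88 - 2.807) = 0.529.
• Type II error rate β = 1 - power therefore increases (0.108 → 0.471).
Appropriate when false positives are costly — here, approving an ineffective drug — patients take a useless medication and may skip effective alternatives.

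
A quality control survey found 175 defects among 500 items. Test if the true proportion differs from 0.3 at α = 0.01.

p̂ = 0.35, p₀ = 0.3. z = (p̂ - p₀)/√(p₀(1-p₀)/n) = 2.44. Critical: ±2.576. Fail to reject H₀.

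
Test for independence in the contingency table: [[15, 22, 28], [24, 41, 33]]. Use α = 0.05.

χ² = 1.602. df = 2, critical = 5.991. Fail to reject H₀. No evidence of dependence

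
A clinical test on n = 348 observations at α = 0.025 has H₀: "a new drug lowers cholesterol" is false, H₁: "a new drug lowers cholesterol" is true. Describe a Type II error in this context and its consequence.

Type II error: failing to reject H₀ when it is false — concluding that a new drug lowers cholesterol is not supported when in fact it is. Consequence: shelving an effective drug — patients miss out on a treatment that would have helped.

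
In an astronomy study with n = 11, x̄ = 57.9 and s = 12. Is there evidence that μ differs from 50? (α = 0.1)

t = (x̄ - μ₀)/(s/√n) = (57.9 - 50)/(12/√11) = 2.183. df = 10, critical t = ±1.812. Reject H₀.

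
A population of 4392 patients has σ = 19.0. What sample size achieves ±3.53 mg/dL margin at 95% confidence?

Without FPC: n₀ = (1.96×19.0/3.53)² = 111.294. With FPC: n = n₀N/(n₀+N-1) = 108.6 → n = 109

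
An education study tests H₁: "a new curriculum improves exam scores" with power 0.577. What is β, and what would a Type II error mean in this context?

β = 1 - power = 1 - 0.577 = 0.423. A Type II error is failing to reject H₀ when H₀ is false (false negative) — here, failing to conclude that a new curriculum improves exam scores when in fact it is true. Consequence: keeping the old curriculum when the new one would have helped students.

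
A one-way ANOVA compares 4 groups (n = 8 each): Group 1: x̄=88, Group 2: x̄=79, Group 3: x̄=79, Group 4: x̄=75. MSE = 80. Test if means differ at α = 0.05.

Grand mean = 80.25. SS_between = 726.0, MS_between = 242.0. F = 3.025, F_crit ≈ 2.947. Reject H₀.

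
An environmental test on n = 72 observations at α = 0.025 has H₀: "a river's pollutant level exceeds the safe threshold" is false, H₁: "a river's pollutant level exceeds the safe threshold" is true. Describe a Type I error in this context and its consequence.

Type I error: rejecting H₀ when it is true — concluding that a river's pollutant level exceeds the safe threshold when in fact it is not. Consequence: shutting down a compliant factory unnecessarily.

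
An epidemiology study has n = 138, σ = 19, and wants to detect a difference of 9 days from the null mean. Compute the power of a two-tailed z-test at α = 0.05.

SE = σ/√n = 19/√138 = 1.617. Non-centrality λ = d/SE = 9/1.617 = 5.565. Power ≈ Φ(λ - z_{α/2}) = Φ(5.565 - 1.96) = Φ(3.605) = 1.0.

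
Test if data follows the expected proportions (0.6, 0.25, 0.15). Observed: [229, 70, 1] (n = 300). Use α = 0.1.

Expected: [180.0, 75.0, 45.0]. χ² = 56.694. df = 2, critical = 4.605. Reject H₀.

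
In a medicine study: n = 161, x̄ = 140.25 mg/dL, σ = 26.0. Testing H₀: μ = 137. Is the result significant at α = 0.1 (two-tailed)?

z = (140.25 - 137)/(26.0/√161) = 1.586. Since |z| ≤ 1.645, not significant at α = 0.1.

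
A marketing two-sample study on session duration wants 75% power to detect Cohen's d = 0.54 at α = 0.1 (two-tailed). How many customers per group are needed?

z_{α/2} = 1.645, z_β = Φ⁻¹(0.75) = 0.674. For medium effect (d = 0.54): n per group = 2(z_{α/2} + z_β)²/d² = 2(1.645 + 0.674)²/0.54² = 36.9 → 37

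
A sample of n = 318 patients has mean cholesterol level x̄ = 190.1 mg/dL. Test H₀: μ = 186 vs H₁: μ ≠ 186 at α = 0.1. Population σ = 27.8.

z = (x̄ - μ₀)/(σ/√n) = (190.1 - 186)/(27.8/√318) = 2.63. Critical value: ±1.645. Since |2.63| > 1.645, Reject H₀.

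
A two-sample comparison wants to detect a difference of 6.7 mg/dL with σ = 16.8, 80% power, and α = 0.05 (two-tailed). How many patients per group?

n per group = 2(z_α/2 + z_β)²σ²/d² = 2×(1.96 + 0.84)²×16.8²/6.7² = 98.6 → n = 99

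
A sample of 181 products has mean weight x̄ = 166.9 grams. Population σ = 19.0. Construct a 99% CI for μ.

CI = x̄ ± z*(σ/√n) = 166.9 ± 2.576(19.0/√181) = 166.9 ± 3.64 = (163.26, 170.54)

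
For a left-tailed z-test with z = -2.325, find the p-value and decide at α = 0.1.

p = P(Z < -2.325) = Φ(-2.325) ≈ 0.01. Since p < 0.1, reject H₀ (significant) at α = 0.1.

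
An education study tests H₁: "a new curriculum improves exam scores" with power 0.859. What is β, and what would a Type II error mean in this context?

β = 1 - power = 1 - 0.859 = 0.141. A Type II error is failing to reject H₀ when H₀ is false (false negative) — here, failing to conclude that a new curriculum improves exam scores when in fact it is true. Consequence: keeping the old curriculum when the new one would have helped students.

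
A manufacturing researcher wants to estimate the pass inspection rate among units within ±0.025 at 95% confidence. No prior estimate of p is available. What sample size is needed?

Conservative approach: use p = 0.5 (maximizes p(1-p) = 0.25). n = z²(0.25)/E² = 1.96²×0.25/0.025² = 1536.6 → n = 1537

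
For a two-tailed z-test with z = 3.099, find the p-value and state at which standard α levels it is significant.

p = 2·P(Z > |3.099|) = 2·(1 - Φ(3.099)) ≈ 0.0019. Significant at α = 0.1; Significant at α = 0.05; Significant at α = 0.01.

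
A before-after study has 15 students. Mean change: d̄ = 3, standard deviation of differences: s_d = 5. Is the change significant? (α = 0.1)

t = d̄/(s_d/√n) = 3/(5/√15) = 2.324. df = 14, critical t = ±1.761. Reject H₀.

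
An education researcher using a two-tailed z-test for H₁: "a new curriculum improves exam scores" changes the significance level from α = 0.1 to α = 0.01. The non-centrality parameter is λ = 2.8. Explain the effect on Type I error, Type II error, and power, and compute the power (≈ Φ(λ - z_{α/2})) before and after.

Decreasing α from 0.1 to 0.01:
• Type I error rate decreases (α is the Type I rate by definition).
• Critical value moves from z_{α/2} = 1.645 to 2.576, so power = Φ(λ - z_{α/2}) goes from Φ(2.8 - 1.645) = 0.876 to Φ(2.8 - 2.576) = 0.589.
• Type II error rate β = 1 - power therefore increases (0.124 → 0.411).
Appropriate when false positives are costly — here, adopting a curriculum that gives no real benefit — disruption for nothing.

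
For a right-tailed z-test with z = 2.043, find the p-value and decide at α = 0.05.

p = P(Z > 2.043) = 1 - Φ(2.043) ≈ 0.0205. Since p < 0.05, reject H₀ (significant) at α = 0.05.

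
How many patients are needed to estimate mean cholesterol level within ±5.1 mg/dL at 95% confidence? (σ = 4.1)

n = (z*σ/E)² = (1.96×4.1/5.1)² = 2.5 → n = 3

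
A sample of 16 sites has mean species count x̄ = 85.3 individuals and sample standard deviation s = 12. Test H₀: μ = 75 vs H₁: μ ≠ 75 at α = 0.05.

t = (x̄ - μ₀)/(s/√n) = (85.3 - 75)/(12/√16) = 3.433. df = 15, critical t = ±2.131. Reject H₀.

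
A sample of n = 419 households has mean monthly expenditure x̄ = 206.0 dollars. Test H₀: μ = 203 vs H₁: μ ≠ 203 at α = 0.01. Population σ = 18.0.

z = (x̄ - μ₀)/(σ/√n) = (206.0 - 203)/(18.0/√419) = 3.412. Critical value: ±2.576. Since |3.412| > 2.576, Reject H₀.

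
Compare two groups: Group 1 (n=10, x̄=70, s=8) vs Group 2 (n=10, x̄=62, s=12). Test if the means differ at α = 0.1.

Pooled sp = 10.2. t = 1.754, df = 18. Critical t = ±1.734. Reject H₀.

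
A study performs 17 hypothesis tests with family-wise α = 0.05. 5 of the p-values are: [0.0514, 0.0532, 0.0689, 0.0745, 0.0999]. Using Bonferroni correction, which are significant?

Bonferroni α = 0.05/17 = 0.00294. None of the given p-values are significant.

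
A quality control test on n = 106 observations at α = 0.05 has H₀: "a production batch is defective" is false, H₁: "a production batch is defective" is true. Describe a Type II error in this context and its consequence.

Type II error: failing to reject H₀ when it is false — concluding that a production batch is defective is not supported when in fact it is. Consequence: shipping a defective batch — faulty products reach customers.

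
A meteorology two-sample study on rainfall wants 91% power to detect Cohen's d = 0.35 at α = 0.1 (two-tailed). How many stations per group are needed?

z_{α/2} = 1.645, z_β = Φ⁻¹(0.91) = 1.341. For small effect (d = 0.35): n per group = 2(z_{α/2} + z_β)²/d² = 2(1.645 + 1.341)²/0.35² = 145.6 → 146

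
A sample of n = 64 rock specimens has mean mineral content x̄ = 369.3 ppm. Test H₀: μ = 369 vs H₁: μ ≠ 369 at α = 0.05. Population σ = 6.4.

z = (x̄ - μ₀)/(σ/√n) = (369.3 - 369)/(6.4/√64) = 0.375. Critical value: ±1.96. Since |0.375| ≤ 1.96, Fail to reject H₀.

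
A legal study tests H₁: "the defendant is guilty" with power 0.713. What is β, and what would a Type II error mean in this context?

β = 1 - power = 1 - 0.713 = 0.287. A Type II error is failing to reject H₀ when H₀ is false (false negative) — here, failing to conclude that the defendant is guilty when in fact it is true. Consequence: acquitting a guilty person.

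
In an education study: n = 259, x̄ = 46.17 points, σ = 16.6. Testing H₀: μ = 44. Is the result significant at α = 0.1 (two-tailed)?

z = (46.17 - 44)/(16.6/√259) = 2.104. Since |z| > 1.645, significant at α = 0.1.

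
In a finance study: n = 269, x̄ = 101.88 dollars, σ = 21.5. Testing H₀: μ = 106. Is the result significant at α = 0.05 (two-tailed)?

z = (101.88 - 106)/(21.5/√269) = -3.143. Since |z| > 1.96, significant at α = 0.05.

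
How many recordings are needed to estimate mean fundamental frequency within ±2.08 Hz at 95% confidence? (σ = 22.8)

n = (z*σ/E)² = (1.96×22.8/2.08)² = 461.6 → n = 462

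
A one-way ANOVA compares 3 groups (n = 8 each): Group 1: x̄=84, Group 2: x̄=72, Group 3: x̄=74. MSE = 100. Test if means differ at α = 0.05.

Grand mean = 76.67. SS_between = 661.33, MS_between = 330.67. F = 3.307, F_crit ≈ 3.467. Fail to reject H₀.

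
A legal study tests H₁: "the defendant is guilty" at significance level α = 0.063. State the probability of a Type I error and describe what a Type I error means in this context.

P(Type I error) = α = 0.063. A Type I error is rejecting H₀ when H₀ is actually true (false positive) — here, concluding that the defendant is guilty when in fact this is not the case. Consequence: convicting an innocent person.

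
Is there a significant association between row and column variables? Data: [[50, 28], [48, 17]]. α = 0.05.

χ² = 1.561. df = 1, critical = 3.841. Fail to reject H₀. No evidence of dependence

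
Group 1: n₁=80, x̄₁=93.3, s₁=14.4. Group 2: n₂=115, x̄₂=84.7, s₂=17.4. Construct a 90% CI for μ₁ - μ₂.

Difference = 8.6. SE = √(14.4²/80 + 17.4²/115) = 2.286. CI = (4.84, 12.36)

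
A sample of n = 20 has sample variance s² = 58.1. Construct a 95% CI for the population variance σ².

df = 19. χ²_{0.025} = 32.852, χ²_{0.975} = 8.907. CI for σ² = ((n-1)s²/χ²_{α/2}, (n-1)s²/χ²_{1-α/2}) = (19·58.1/32.852, 19·58.1/8.907) = (33.6, 123.94)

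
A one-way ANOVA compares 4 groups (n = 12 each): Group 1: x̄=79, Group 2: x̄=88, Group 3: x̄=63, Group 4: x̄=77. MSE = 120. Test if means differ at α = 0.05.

Grand mean = 76.75. SS_between = 3849.0, MS_between = 1283.0. F = 10.692, F_crit ≈ 2.816. Reject H₀.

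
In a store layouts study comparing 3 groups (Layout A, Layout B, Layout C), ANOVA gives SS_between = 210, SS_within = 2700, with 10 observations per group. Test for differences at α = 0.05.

df_between = 2, df_within = 27. F = MS_between/MS_within = 105.0/100.0 = 1.05. F_crit ≈ 3.354. Fail to reject H₀.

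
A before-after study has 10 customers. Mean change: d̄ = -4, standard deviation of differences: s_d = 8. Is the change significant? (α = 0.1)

t = d̄/(s_d/√n) = -4/(8/√10) = -1.581. df = 9, critical t = ±1.833. Fail to reject H₀.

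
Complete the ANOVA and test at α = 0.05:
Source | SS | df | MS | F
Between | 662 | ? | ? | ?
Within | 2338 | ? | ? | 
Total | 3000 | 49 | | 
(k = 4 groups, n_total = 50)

df_between = 3, df_within = 46. MS_between = 220.67, MS_within = 50.83. F = 4.342, F_crit ≈ 2.807. Reject H₀.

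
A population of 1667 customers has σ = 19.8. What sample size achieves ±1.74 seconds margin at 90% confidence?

Without FPC: n₀ = (1.645×19.8/1.74)² = 350.4. With FPC: n = n₀N/(n₀+N-1) = 289.7 → n = 290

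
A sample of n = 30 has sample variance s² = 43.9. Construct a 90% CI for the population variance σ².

df = 29. χ²_{0.05} = 42.557, χ²_{0.95} = 17.708. CI for σ² = ((n-1)s²/χ²_{α/2}, (n-1)s²/χ²_{1-α/2}) = (29·43.9/42.557, 29·43.9/17.708) = (29.92, 71.89)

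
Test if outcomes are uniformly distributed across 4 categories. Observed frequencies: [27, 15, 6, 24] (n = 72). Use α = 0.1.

Expected = 18 each. χ² = Σ(O-E)²/E = 15.0. df = 3, critical value = 6.251. Reject H₀.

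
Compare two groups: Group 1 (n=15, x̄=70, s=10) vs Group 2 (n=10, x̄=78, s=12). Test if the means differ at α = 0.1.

Pooled sp = 10.83. t = -1.81, df = 23. Critical t = ±1.714. Reject H₀.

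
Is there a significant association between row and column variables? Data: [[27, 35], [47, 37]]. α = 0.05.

χ² = 2.196. df = 1, critical = 3.841. Fail to reject H₀. No evidence of dependence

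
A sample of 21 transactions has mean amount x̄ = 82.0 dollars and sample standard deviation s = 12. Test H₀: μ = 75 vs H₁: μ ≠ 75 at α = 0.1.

t = (x̄ - μ₀)/(s/√n) = (82.0 - 75)/(12/√21) = 2.673. df = 20, critical t = ±1.725. Reject H₀.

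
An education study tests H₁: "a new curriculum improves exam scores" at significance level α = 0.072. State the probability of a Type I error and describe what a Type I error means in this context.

P(Type I error) = α = 0.072. A Type I error is rejecting H₀ when H₀ is actually true (false positive) — here, concluding that a new curriculum improves exam scores when in fact this is not the case. Consequence: adopting a curriculum that gives no real benefit — disruption for nothing.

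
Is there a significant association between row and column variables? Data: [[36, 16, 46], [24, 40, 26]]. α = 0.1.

χ² = 17.933. df = 2, critical = 4.605. Reject H₀. Variables are dependent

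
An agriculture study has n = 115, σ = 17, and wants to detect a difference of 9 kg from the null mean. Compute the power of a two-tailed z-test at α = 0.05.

SE = σ/√n = 17/√115 = 1.585. Non-centrality λ = d/SE = 9/1.585 = 5.677. Power ≈ Φ(λ - z_{α/2}) = Φ(5.677 - 1.96) = Φ(3.717) = 1.0.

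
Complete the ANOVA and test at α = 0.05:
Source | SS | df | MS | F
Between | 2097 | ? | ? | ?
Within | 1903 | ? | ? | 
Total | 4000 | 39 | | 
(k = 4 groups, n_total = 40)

df_between = 3, df_within = 36. MS_between = 699.0, MS_within = 52.86. F = 13.223, F_crit ≈ 2.866. Reject H₀.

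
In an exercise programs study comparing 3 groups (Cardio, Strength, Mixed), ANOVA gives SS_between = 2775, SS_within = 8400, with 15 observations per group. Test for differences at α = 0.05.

df_between = 2, df_within = 42. F = MS_between/MS_within = 1387.5/200.0 = 6.938. F_crit ≈ 3.22. Reject H₀. At least one mean differs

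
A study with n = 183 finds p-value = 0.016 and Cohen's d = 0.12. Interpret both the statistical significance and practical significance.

Statistically significant (p = 0.016 < 0.05). Cohen's d = 0.12 indicates a very small effect size. Both statistical and practical significance should be considered.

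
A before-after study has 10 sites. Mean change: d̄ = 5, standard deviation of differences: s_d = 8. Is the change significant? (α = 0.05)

t = d̄/(s_d/√n) = 5/(8/√10) = 1.976. df = 9, critical t = ±2.262. Fail to reject H₀.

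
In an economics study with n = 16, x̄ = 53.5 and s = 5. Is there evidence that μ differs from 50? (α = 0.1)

t = (x̄ - μ₀)/(s/√n) = (53.5 - 50)/(5/√16) = 2.8. df = 15, critical t = ±1.753. Reject H₀.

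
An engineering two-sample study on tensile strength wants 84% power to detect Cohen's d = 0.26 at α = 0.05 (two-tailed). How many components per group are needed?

z_{α/2} = 1.96, z_β = Φ⁻¹(0.84) = 0.994. For small effect (d = 0.26): n per group = 2(z_{α/2} + z_β)²/d² = 2(1.96 + 0.994)²/0.26² = 258.2 → 259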